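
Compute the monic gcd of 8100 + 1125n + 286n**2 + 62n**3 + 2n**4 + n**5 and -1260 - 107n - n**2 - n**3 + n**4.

180 + 41n + 6n**2 + n**3

Repeated division with remainder:
  n**5 + 2n**4 + 62n**3 + 286n**2 + 1125n + 8100 = (n + 3)(n**4 - n**3 - n**2 - 107n - 1260) + (66n**3 + 396n**2 + 2706n + 11880)
  n**4 - n**3 - n**2 - 107n - 1260 = ((1/66)n - 7/66)(66n**3 + 396n**2 + 2706n + 11880) + (0)
Last nonzero remainder: 66n**3 + 396n**2 + 2706n + 11880. Dividing through by 66 gives the monic gcd n**3 + 6n**2 + 41n + 180.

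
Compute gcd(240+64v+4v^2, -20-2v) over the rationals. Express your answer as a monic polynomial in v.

10+v

By polynomial division,
  4v^2+64v+240 = (-2v-12)(-2v-20) + (0)
Last nonzero remainder: -2v-20. Dividing through by -2 gives the monic gcd v+10.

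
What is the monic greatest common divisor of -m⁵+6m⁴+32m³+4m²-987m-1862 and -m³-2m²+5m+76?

Repeated division with remainder:
  -m⁵+6m⁴+32m³+4m²-987m-1862 = (m²-8m-11)(-m³-2m²+5m+76) + (-54m²-324m-1026)
  -m³-2m²+5m+76 = ((1/54)m-2/27)(-54m²-324m-1026) + (0)
Last nonzero remainder: -54m²-324m-1026. Dividing through by -54 gives the monic gcd m²+6m+19.

m²+6m+19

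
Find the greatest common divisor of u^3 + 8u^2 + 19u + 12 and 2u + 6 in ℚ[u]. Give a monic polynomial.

By polynomial division,
  u^3 + 8u^2 + 19u + 12 = ((1/2)u^2 + (5/2)u + 2)(2u + 6) + (0)
Last nonzero remainder: 2u + 6. Dividing through by 2 gives the monic gcd u + 3.

u + 3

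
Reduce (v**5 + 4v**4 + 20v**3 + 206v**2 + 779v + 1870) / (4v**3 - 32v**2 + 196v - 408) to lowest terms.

Euclidean algorithm in ℚ[v]:
  v**5 + 4v**4 + 20v**3 + 206v**2 + 779v + 1870 = ((1/4)v**2 + 3v + 67/4)(4v**3 - 32v**2 + 196v - 408) + (256v**2 - 1280v + 8704)
  4v**3 - 32v**2 + 196v - 408 = ((1/64)v - 3/64)(256v**2 - 1280v + 8704) + (0)
Last nonzero remainder: 256v**2 - 1280v + 8704. Dividing through by 256 gives the monic gcd v**2 - 5v + 34.
Cancel v**2 - 5v + 34 from numerator and denominator to get the reduced form.

(v**3 + 9v**2 + 31v + 55)/(4v - 12)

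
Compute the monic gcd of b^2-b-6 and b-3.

Apply the Euclidean algorithm:
  b^2-b-6 = (b+2)(b-3) + (0)
The last nonzero remainder b-3 is already monic.

b-3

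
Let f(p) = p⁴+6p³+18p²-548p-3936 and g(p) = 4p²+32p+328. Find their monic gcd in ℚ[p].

p²+8p+82

Repeated division with remainder:
  p⁴+6p³+18p²-548p-3936 = ((1/4)p²-(1/2)p-12)(4p²+32p+328) + (0)
Last nonzero remainder: 4p²+32p+328. Dividing through by 4 gives the monic gcd p²+8p+82.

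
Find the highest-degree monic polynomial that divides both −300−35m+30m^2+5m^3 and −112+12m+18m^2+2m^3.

4+m

By polynomial division,
  5m^3+30m^2−35m−300 = (5/2)(2m^3+18m^2+12m−112) + (−15m^2−65m−20)
  2m^3+18m^2+12m−112 = (−(2/15)m−28/45)(−15m^2−65m−20) + (−(280/9)m−1120/9)
  −15m^2−65m−20 = ((27/56)m+9/56)(−(280/9)m−1120/9) + (0)
Last nonzero remainder: −(280/9)m−1120/9. Dividing through by −280/9 gives the monic gcd m+4.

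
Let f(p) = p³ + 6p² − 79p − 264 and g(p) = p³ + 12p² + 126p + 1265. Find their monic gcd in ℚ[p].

p + 11

Apply the Euclidean algorithm:
  p³ + 6p² − 79p − 264 = (p³ + 12p² + 126p + 1265) + (−6p² − 205p − 1529)
  p³ + 12p² + 126p + 1265 = (−(1/6)p + 133/36)(−6p² − 205p − 1529) + ((22627/36)p + 248897/36)
  −6p² − 205p − 1529 = (−(216/22627)p − 5004/22627)((22627/36)p + 248897/36) + (0)
Last nonzero remainder: (22627/36)p + 248897/36. Dividing through by 22627/36 gives the monic gcd p + 11.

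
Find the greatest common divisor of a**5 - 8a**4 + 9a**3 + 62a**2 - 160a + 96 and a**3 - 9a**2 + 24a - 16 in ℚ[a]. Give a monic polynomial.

a**3 - 9a**2 + 24a - 16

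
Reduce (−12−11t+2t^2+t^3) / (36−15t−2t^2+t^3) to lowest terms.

Apply the Euclidean algorithm:
  t^3+2t^2−11t−12 = (t^3−2t^2−15t+36) + (4t^2+4t−48)
  t^3−2t^2−15t+36 = ((1/4)t−3/4)(4t^2+4t−48) + (0)
Last nonzero remainder: 4t^2+4t−48. Dividing through by 4 gives the monic gcd t^2+t−12.
Cancel t^2+t−12 from numerator and denominator to get the reduced form.

(1+t)/(−3+t)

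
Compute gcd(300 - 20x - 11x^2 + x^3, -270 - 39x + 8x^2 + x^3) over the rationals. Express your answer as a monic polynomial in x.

-30 - x + x^2

By polynomial division,
  x^3 - 11x^2 - 20x + 300 = (x^3 + 8x^2 - 39x - 270) + (-19x^2 + 19x + 570)
  x^3 + 8x^2 - 39x - 270 = (-(1/19)x - 9/19)(-19x^2 + 19x + 570) + (0)
Last nonzero remainder: -19x^2 + 19x + 570. Dividing through by -19 gives the monic gcd x^2 - x - 30.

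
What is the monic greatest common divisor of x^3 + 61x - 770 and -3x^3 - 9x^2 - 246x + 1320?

Apply the Euclidean algorithm:
  x^3 + 61x - 770 = (-1/3)(-3x^3 - 9x^2 - 246x + 1320) + (-3x^2 - 21x - 330)
  -3x^3 - 9x^2 - 246x + 1320 = (x - 4)(-3x^2 - 21x - 330) + (0)
Last nonzero remainder: -3x^2 - 21x - 330. Dividing through by -3 gives the monic gcd x^2 + 7x + 110.

x^2 + 7x + 110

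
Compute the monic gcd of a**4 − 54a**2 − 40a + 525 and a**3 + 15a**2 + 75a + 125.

a**2 + 10a + 25

By polynomial division,
  a**4 − 54a**2 − 40a + 525 = (a − 15)(a**3 + 15a**2 + 75a + 125) + (96a**2 + 960a + 2400)
  a**3 + 15a**2 + 75a + 125 = ((1/96)a + 5/96)(96a**2 + 960a + 2400) + (0)
Last nonzero remainder: 96a**2 + 960a + 2400. Dividing through by 96 gives the monic gcd a**2 + 10a + 25.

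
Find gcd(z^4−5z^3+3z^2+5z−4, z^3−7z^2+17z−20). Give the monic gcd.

Euclidean algorithm in ℚ[z]:
  z^4−5z^3+3z^2+5z−4 = (z+2)(z^3−7z^2+17z−20) + (−9z+36)
  z^3−7z^2+17z−20 = (−(1/9)z^2+(1/3)z−5/9)(−9z+36) + (0)
Last nonzero remainder: −9z+36. Dividing through by −9 gives the monic gcd z−4.

z−4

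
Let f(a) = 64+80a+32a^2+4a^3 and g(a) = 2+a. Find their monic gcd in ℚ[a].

2+a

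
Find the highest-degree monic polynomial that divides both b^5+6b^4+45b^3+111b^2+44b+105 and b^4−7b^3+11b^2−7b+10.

Euclidean algorithm in ℚ[b]:
  b^5+6b^4+45b^3+111b^2+44b+105 = (b+13)(b^4−7b^3+11b^2−7b+10) + (125b^3−25b^2+125b−25)
  b^4−7b^3+11b^2−7b+10 = ((1/125)b−34/625)(125b^3−25b^2+125b−25) + ((216/25)b^2+216/25)
  125b^3−25b^2+125b−25 = ((3125/216)b−625/216)((216/25)b^2+216/25) + (0)
Last nonzero remainder: (216/25)b^2+216/25. Dividing through by 216/25 gives the monic gcd b^2+1.

b^2+1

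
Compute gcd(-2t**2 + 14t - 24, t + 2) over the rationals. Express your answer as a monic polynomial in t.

1

Apply the Euclidean algorithm:
  -2t**2 + 14t - 24 = (-2t + 18)(t + 2) + (-60)
  t + 2 = (-(1/60)t - 1/30)(-60) + (0)
The last nonzero remainder is the constant -60, so the polynomials are coprime and gcd = 1.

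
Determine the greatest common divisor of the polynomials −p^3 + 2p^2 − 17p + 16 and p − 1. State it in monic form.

p − 1

Apply the Euclidean algorithm:
  −p^3 + 2p^2 − 17p + 16 = (−p^2 + p − 16)(p − 1) + (0)
The last nonzero remainder p − 1 is already monic.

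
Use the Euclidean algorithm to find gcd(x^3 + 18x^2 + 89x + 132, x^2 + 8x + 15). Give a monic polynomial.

Repeated division with remainder:
  x^3 + 18x^2 + 89x + 132 = (x + 10)(x^2 + 8x + 15) + (-6x - 18)
  x^2 + 8x + 15 = (-(1/6)x - 5/6)(-6x - 18) + (0)
Last nonzero remainder: -6x - 18. Dividing through by -6 gives the monic gcd x + 3.

x + 3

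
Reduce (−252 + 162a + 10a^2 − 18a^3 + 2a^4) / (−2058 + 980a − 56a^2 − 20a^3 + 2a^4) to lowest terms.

(−6 + a + a^2)/(−49 + a^2)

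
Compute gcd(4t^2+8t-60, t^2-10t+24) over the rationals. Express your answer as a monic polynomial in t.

1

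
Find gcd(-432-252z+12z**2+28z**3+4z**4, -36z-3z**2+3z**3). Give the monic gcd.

3+z

Repeated division with remainder:
  4z**4+28z**3+12z**2-252z-432 = ((4/3)z+32/3)(3z**3-3z**2-36z) + (92z**2+132z-432)
  3z**3-3z**2-36z = ((3/92)z-42/529)(92z**2+132z-432) + (-(6048/529)z-18144/529)
  92z**2+132z-432 = (-(12167/1512)z+529/42)(-(6048/529)z-18144/529) + (0)
Last nonzero remainder: -(6048/529)z-18144/529. Dividing through by -6048/529 gives the monic gcd z+3.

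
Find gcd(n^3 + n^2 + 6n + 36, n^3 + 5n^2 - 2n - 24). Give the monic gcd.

n + 3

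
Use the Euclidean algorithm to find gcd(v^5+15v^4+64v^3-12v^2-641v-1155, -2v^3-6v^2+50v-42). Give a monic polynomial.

Euclidean algorithm in ℚ[v]:
  v^5+15v^4+64v^3-12v^2-641v-1155 = (-(1/2)v^2-6v-53/2)(-2v^3-6v^2+50v-42) + (108v^2+432v-2268)
  -2v^3-6v^2+50v-42 = (-(1/54)v+1/54)(108v^2+432v-2268) + (0)
Last nonzero remainder: 108v^2+432v-2268. Dividing through by 108 gives the monic gcd v^2+4v-21.

v^2+4v-21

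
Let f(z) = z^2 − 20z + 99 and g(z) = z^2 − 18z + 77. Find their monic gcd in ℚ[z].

Repeated division with remainder:
  z^2 − 20z + 99 = (z^2 − 18z + 77) + (−2z + 22)
  z^2 − 18z + 77 = (−(1/2)z + 7/2)(−2z + 22) + (0)
Last nonzero remainder: −2z + 22. Dividing through by −2 gives the monic gcd z − 11.

z − 11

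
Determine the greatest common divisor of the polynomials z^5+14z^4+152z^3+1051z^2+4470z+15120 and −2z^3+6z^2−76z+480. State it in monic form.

Euclidean algorithm in ℚ[z]:
  z^5+14z^4+152z^3+1051z^2+4470z+15120 = (−(1/2)z^2−(17/2)z−165/2)(−2z^3+6z^2−76z+480) + (1140z^2+2280z+54720)
  −2z^3+6z^2−76z+480 = (−(1/570)z+1/114)(1140z^2+2280z+54720) + (0)
Last nonzero remainder: 1140z^2+2280z+54720. Dividing through by 1140 gives the monic gcd z^2+2z+48.

z^2+2z+48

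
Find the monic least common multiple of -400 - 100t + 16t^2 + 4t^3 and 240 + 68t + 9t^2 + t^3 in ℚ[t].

-4800 - 1600t - 8t^2 + 39t^3 + 8t^4 + t^5

Euclidean algorithm in ℚ[t]:
  4t^3 + 16t^2 - 100t - 400 = (4)(t^3 + 9t^2 + 68t + 240) + (-20t^2 - 372t - 1360)
  t^3 + 9t^2 + 68t + 240 = (-(1/20)t + 12/25)(-20t^2 - 372t - 1360) + ((4464/25)t + 4464/5)
  -20t^2 - 372t - 1360 = (-(125/1116)t - 425/279)((4464/25)t + 4464/5) + (0)
Last nonzero remainder: (4464/25)t + 4464/5. Dividing through by 4464/25 gives the monic gcd t + 5.
Then lcm(f, g) = f·g / gcd(f, g); expanding and making the result monic gives the answer.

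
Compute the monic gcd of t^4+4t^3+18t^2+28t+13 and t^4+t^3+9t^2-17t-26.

t^3+3t^2+15t+13

By polynomial division,
  t^4+4t^3+18t^2+28t+13 = (t^4+t^3+9t^2-17t-26) + (3t^3+9t^2+45t+39)
  t^4+t^3+9t^2-17t-26 = ((1/3)t-2/3)(3t^3+9t^2+45t+39) + (0)
Last nonzero remainder: 3t^3+9t^2+45t+39. Dividing through by 3 gives the monic gcd t^3+3t^2+15t+13.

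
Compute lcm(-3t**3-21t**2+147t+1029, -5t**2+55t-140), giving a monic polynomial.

t**4+3t**3-77t**2-147t+1372

By polynomial division,
  -3t**3-21t**2+147t+1029 = ((3/5)t+54/5)(-5t**2+55t-140) + (-363t+2541)
  -5t**2+55t-140 = ((5/363)t-20/363)(-363t+2541) + (0)
Last nonzero remainder: -363t+2541. Dividing through by -363 gives the monic gcd t-7.
Then lcm(f, g) = f·g / gcd(f, g); expanding and making the result monic gives the answer.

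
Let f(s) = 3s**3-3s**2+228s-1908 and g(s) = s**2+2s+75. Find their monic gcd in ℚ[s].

Repeated division with remainder:
  3s**3-3s**2+228s-1908 = (3s-9)(s**2+2s+75) + (21s-1233)
  s**2+2s+75 = ((1/21)s+425/147)(21s-1233) + (178350/49)
  21s-1233 = ((343/59450)s-20139/59450)(178350/49) + (0)
The last nonzero remainder is the constant 178350/49, so the polynomials are coprime and gcd = 1.

1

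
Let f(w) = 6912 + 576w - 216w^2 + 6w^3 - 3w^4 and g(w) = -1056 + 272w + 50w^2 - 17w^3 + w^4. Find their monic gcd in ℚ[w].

Euclidean algorithm in ℚ[w]:
  -3w^4 + 6w^3 - 216w^2 + 576w + 6912 = (-3)(w^4 - 17w^3 + 50w^2 + 272w - 1056) + (-45w^3 - 66w^2 + 1392w + 3744)
  w^4 - 17w^3 + 50w^2 + 272w - 1056 = (-(1/45)w + 277/675)(-45w^3 - 66w^2 + 1392w + 3744) + ((24304/225)w^2 - (48608/225)w - 194432/75)
  -45w^3 - 66w^2 + 1392w + 3744 = (-(10125/24304)w - 8775/6076)((24304/225)w^2 - (48608/225)w - 194432/75) + (0)
Last nonzero remainder: (24304/225)w^2 - (48608/225)w - 194432/75. Dividing through by 24304/225 gives the monic gcd w^2 - 2w - 24.

-24 - 2w + w^2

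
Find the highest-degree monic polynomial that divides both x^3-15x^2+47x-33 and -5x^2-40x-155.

1

Apply the Euclidean algorithm:
  x^3-15x^2+47x-33 = (-(1/5)x+23/5)(-5x^2-40x-155) + (200x+680)
  -5x^2-40x-155 = (-(1/40)x-23/200)(200x+680) + (-384/5)
  200x+680 = (-(125/48)x-425/48)(-384/5) + (0)
The last nonzero remainder is the constant -384/5, so the polynomials are coprime and gcd = 1.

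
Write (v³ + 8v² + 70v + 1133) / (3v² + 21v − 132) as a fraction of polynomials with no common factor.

(v² − 3v + 103)/(3v − 12)

Repeated division with remainder:
  v³ + 8v² + 70v + 1133 = ((1/3)v + 1/3)(3v² + 21v − 132) + (107v + 1177)
  3v² + 21v − 132 = ((3/107)v − 12/107)(107v + 1177) + (0)
Last nonzero remainder: 107v + 1177. Dividing through by 107 gives the monic gcd v + 11.
Cancel v + 11 from numerator and denominator to get the reduced form.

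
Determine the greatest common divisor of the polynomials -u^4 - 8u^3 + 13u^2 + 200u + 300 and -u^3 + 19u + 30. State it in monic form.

u^2 - 3u - 10

By polynomial division,
  -u^4 - 8u^3 + 13u^2 + 200u + 300 = (u + 8)(-u^3 + 19u + 30) + (-6u^2 + 18u + 60)
  -u^3 + 19u + 30 = ((1/6)u + 1/2)(-6u^2 + 18u + 60) + (0)
Last nonzero remainder: -6u^2 + 18u + 60. Dividing through by -6 gives the monic gcd u^2 - 3u - 10.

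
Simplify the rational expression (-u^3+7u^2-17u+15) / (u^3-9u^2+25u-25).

(-u+3)/(u-5)

Apply the Euclidean algorithm:
  -u^3+7u^2-17u+15 = (-1)(u^3-9u^2+25u-25) + (-2u^2+8u-10)
  u^3-9u^2+25u-25 = (-(1/2)u+5/2)(-2u^2+8u-10) + (0)
Last nonzero remainder: -2u^2+8u-10. Dividing through by -2 gives the monic gcd u^2-4u+5.
Cancel u^2-4u+5 from numerator and denominator to get the reduced form.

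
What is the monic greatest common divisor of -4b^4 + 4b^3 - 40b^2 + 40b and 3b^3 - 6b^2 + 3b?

b^2 - b

By polynomial division,
  -4b^4 + 4b^3 - 40b^2 + 40b = (-(4/3)b - 4/3)(3b^3 - 6b^2 + 3b) + (-44b^2 + 44b)
  3b^3 - 6b^2 + 3b = (-(3/44)b + 3/44)(-44b^2 + 44b) + (0)
Last nonzero remainder: -44b^2 + 44b. Dividing through by -44 gives the monic gcd b^2 - b.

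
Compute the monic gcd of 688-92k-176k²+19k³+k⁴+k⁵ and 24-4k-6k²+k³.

-4+k²

Repeated division with remainder:
  k⁵+k⁴+19k³-176k²-92k+688 = (k²+7k+65)(k³-6k²-4k+24) + (218k²-872)
  k³-6k²-4k+24 = ((1/218)k-3/109)(218k²-872) + (0)
Last nonzero remainder: 218k²-872. Dividing through by 218 gives the monic gcd k²-4.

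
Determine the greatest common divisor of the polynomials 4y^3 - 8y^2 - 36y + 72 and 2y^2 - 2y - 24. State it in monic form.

Euclidean algorithm in ℚ[y]:
  4y^3 - 8y^2 - 36y + 72 = (2y - 2)(2y^2 - 2y - 24) + (8y + 24)
  2y^2 - 2y - 24 = ((1/4)y - 1)(8y + 24) + (0)
Last nonzero remainder: 8y + 24. Dividing through by 8 gives the monic gcd y + 3.

y + 3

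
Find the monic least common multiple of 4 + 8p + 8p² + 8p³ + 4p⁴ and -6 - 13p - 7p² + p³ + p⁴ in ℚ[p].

-6 - 13p - 13p² - 12p³ - 6p⁴ + p⁵ + p⁶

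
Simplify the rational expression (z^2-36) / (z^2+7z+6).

(z-6)/(z+1)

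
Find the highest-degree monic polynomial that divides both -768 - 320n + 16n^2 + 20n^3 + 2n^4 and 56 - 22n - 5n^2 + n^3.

Repeated division with remainder:
  2n^4 + 20n^3 + 16n^2 - 320n - 768 = (2n + 30)(n^3 - 5n^2 - 22n + 56) + (210n^2 + 228n - 2448)
  n^3 - 5n^2 - 22n + 56 = ((1/210)n - 71/2450)(210n^2 + 228n - 2448) + (-(4576/1225)n - 18304/1225)
  210n^2 + 228n - 2448 = (-(128625/2288)n + 187425/1144)(-(4576/1225)n - 18304/1225) + (0)
Last nonzero remainder: -(4576/1225)n - 18304/1225. Dividing through by -4576/1225 gives the monic gcd n + 4.

4 + n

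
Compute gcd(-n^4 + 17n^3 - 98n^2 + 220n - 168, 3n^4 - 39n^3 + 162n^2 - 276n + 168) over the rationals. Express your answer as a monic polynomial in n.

n^3 - 11n^2 + 32n - 28

Apply the Euclidean algorithm:
  -n^4 + 17n^3 - 98n^2 + 220n - 168 = (-1/3)(3n^4 - 39n^3 + 162n^2 - 276n + 168) + (4n^3 - 44n^2 + 128n - 112)
  3n^4 - 39n^3 + 162n^2 - 276n + 168 = ((3/4)n - 3/2)(4n^3 - 44n^2 + 128n - 112) + (0)
Last nonzero remainder: 4n^3 - 44n^2 + 128n - 112. Dividing through by 4 gives the monic gcd n^3 - 11n^2 + 32n - 28.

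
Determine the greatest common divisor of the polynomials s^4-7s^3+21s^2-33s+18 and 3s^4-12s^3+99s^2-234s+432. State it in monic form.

By polynomial division,
  s^4-7s^3+21s^2-33s+18 = (1/3)(3s^4-12s^3+99s^2-234s+432) + (-3s^3-12s^2+45s-126)
  3s^4-12s^3+99s^2-234s+432 = (-s+8)(-3s^3-12s^2+45s-126) + (240s^2-720s+1440)
  -3s^3-12s^2+45s-126 = (-(1/80)s-7/80)(240s^2-720s+1440) + (0)
Last nonzero remainder: 240s^2-720s+1440. Dividing through by 240 gives the monic gcd s^2-3s+6.

s^2-3s+6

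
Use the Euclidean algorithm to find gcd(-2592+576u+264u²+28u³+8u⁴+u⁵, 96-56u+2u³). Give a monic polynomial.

-12+4u+u²

Apply the Euclidean algorithm:
  u⁵+8u⁴+28u³+264u²+576u-2592 = ((1/2)u²+4u+28)(2u³-56u+96) + (440u²+1760u-5280)
  2u³-56u+96 = ((1/220)u-1/55)(440u²+1760u-5280) + (0)
Last nonzero remainder: 440u²+1760u-5280. Dividing through by 440 gives the monic gcd u²+4u-12.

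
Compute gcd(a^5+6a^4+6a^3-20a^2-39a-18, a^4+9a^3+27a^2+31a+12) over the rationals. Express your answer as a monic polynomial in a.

By polynomial division,
  a^5+6a^4+6a^3-20a^2-39a-18 = (a-3)(a^4+9a^3+27a^2+31a+12) + (6a^3+30a^2+42a+18)
  a^4+9a^3+27a^2+31a+12 = ((1/6)a+2/3)(6a^3+30a^2+42a+18) + (0)
Last nonzero remainder: 6a^3+30a^2+42a+18. Dividing through by 6 gives the monic gcd a^3+5a^2+7a+3.

a^3+5a^2+7a+3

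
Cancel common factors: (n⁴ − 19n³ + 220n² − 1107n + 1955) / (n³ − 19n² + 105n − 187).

Repeated division with remainder:
  n⁴ − 19n³ + 220n² − 1107n + 1955 = (n)(n³ − 19n² + 105n − 187) + (115n² − 920n + 1955)
  n³ − 19n² + 105n − 187 = ((1/115)n − 11/115)(115n² − 920n + 1955) + (0)
Last nonzero remainder: 115n² − 920n + 1955. Dividing through by 115 gives the monic gcd n² − 8n + 17.
Cancel n² − 8n + 17 from numerator and denominator to get the reduced form.

(n² − 11n + 115)/(n − 11)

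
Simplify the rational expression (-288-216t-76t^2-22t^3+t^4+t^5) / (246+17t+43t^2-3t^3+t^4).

(-48-28t+t^3)/(41-4t+t^2)

Euclidean algorithm in ℚ[t]:
  t^5+t^4-22t^3-76t^2-216t-288 = (t+4)(t^4-3t^3+43t^2+17t+246) + (-53t^3-265t^2-530t-1272)
  t^4-3t^3+43t^2+17t+246 = (-(1/53)t+8/53)(-53t^3-265t^2-530t-1272) + (73t^2+73t+438)
  -53t^3-265t^2-530t-1272 = (-(53/73)t-212/73)(73t^2+73t+438) + (0)
Last nonzero remainder: 73t^2+73t+438. Dividing through by 73 gives the monic gcd t^2+t+6.
Cancel t^2+t+6 from numerator and denominator to get the reduced form.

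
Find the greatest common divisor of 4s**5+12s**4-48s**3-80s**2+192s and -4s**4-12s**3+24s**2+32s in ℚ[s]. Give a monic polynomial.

s**3+2s**2-8s

Apply the Euclidean algorithm:
  4s**5+12s**4-48s**3-80s**2+192s = (-s)(-4s**4-12s**3+24s**2+32s) + (-24s**3-48s**2+192s)
  -4s**4-12s**3+24s**2+32s = ((1/6)s+1/6)(-24s**3-48s**2+192s) + (0)
Last nonzero remainder: -24s**3-48s**2+192s. Dividing through by -24 gives the monic gcd s**3+2s**2-8s.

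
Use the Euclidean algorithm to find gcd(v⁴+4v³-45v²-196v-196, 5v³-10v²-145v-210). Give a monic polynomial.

v²-5v-14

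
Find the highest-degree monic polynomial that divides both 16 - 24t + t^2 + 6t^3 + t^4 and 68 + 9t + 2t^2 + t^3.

Repeated division with remainder:
  t^4 + 6t^3 + t^2 - 24t + 16 = (t + 4)(t^3 + 2t^2 + 9t + 68) + (-16t^2 - 128t - 256)
  t^3 + 2t^2 + 9t + 68 = (-(1/16)t + 3/8)(-16t^2 - 128t - 256) + (41t + 164)
  -16t^2 - 128t - 256 = (-(16/41)t - 64/41)(41t + 164) + (0)
Last nonzero remainder: 41t + 164. Dividing through by 41 gives the monic gcd t + 4.

4 + t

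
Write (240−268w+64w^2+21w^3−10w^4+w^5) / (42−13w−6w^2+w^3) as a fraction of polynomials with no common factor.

Repeated division with remainder:
  w^5−10w^4+21w^3+64w^2−268w+240 = (w^2−4w+10)(w^3−6w^2−13w+42) + (30w^2+30w−180)
  w^3−6w^2−13w+42 = ((1/30)w−7/30)(30w^2+30w−180) + (0)
Last nonzero remainder: 30w^2+30w−180. Dividing through by 30 gives the monic gcd w^2+w−6.
Cancel w^2+w−6 from numerator and denominator to get the reduced form.

(−40+38w−11w^2+w^3)/(−7+w)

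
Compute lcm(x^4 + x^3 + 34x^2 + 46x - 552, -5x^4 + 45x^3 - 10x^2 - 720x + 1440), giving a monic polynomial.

x^6 - 9x^5 + 48x^4 - 270x^3 - 196x^2 + 6624x - 13248

Apply the Euclidean algorithm:
  x^4 + x^3 + 34x^2 + 46x - 552 = (-1/5)(-5x^4 + 45x^3 - 10x^2 - 720x + 1440) + (10x^3 + 32x^2 - 98x - 264)
  -5x^4 + 45x^3 - 10x^2 - 720x + 1440 = (-(1/2)x + 61/10)(10x^3 + 32x^2 - 98x - 264) + (-(1271/5)x^2 - (1271/5)x + 15252/5)
  10x^3 + 32x^2 - 98x - 264 = (-(50/1271)x - 110/1271)(-(1271/5)x^2 - (1271/5)x + 15252/5) + (0)
Last nonzero remainder: -(1271/5)x^2 - (1271/5)x + 15252/5. Dividing through by -1271/5 gives the monic gcd x^2 + x - 12.
Then lcm(f, g) = f·g / gcd(f, g); expanding and making the result monic gives the answer.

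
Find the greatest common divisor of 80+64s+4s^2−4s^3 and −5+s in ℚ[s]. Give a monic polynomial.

Euclidean algorithm in ℚ[s]:
  −4s^3+4s^2+64s+80 = (−4s^2−16s−16)(s−5) + (0)
The last nonzero remainder s−5 is already monic.

−5+s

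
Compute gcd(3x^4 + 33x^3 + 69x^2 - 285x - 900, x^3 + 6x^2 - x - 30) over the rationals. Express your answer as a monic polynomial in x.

x + 5

Euclidean algorithm in ℚ[x]:
  3x^4 + 33x^3 + 69x^2 - 285x - 900 = (3x + 15)(x^3 + 6x^2 - x - 30) + (-18x^2 - 180x - 450)
  x^3 + 6x^2 - x - 30 = (-(1/18)x + 2/9)(-18x^2 - 180x - 450) + (14x + 70)
  -18x^2 - 180x - 450 = (-(9/7)x - 45/7)(14x + 70) + (0)
Last nonzero remainder: 14x + 70. Dividing through by 14 gives the monic gcd x + 5.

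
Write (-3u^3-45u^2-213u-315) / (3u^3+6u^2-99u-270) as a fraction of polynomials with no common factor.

(-u-7)/(u-6)

Euclidean algorithm in ℚ[u]:
  -3u^3-45u^2-213u-315 = (-1)(3u^3+6u^2-99u-270) + (-39u^2-312u-585)
  3u^3+6u^2-99u-270 = (-(1/13)u+6/13)(-39u^2-312u-585) + (0)
Last nonzero remainder: -39u^2-312u-585. Dividing through by -39 gives the monic gcd u^2+8u+15.
Cancel u^2+8u+15 from numerator and denominator to get the reduced form.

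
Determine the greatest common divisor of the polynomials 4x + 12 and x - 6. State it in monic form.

1

Repeated division with remainder:
  4x + 12 = (4)(x - 6) + (36)
  x - 6 = ((1/36)x - 1/6)(36) + (0)
The last nonzero remainder is the constant 36, so the polynomials are coprime and gcd = 1.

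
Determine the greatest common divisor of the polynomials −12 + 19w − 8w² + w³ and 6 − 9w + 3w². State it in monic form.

Repeated division with remainder:
  w³ − 8w² + 19w − 12 = ((1/3)w − 5/3)(3w² − 9w + 6) + (2w − 2)
  3w² − 9w + 6 = ((3/2)w − 3)(2w − 2) + (0)
Last nonzero remainder: 2w − 2. Dividing through by 2 gives the monic gcd w − 1.

−1 + w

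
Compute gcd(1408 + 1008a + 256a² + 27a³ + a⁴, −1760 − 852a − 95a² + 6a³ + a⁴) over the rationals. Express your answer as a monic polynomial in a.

32 + 12a + a²

Euclidean algorithm in ℚ[a]:
  a⁴ + 27a³ + 256a² + 1008a + 1408 = (a⁴ + 6a³ − 95a² − 852a − 1760) + (21a³ + 351a² + 1860a + 3168)
  a⁴ + 6a³ − 95a² − 852a − 1760 = ((1/21)a − 25/49)(21a³ + 351a² + 1860a + 3168) + (−(220/49)a² − (2640/49)a − 7040/49)
  21a³ + 351a² + 1860a + 3168 = (−(1029/220)a − 441/20)(−(220/49)a² − (2640/49)a − 7040/49) + (0)
Last nonzero remainder: −(220/49)a² − (2640/49)a − 7040/49. Dividing through by −220/49 gives the monic gcd a² + 12a + 32.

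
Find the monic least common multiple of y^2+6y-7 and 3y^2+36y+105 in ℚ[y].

Apply the Euclidean algorithm:
  y^2+6y-7 = (1/3)(3y^2+36y+105) + (-6y-42)
  3y^2+36y+105 = (-(1/2)y-5/2)(-6y-42) + (0)
Last nonzero remainder: -6y-42. Dividing through by -6 gives the monic gcd y+7.
Then lcm(f, g) = f·g / gcd(f, g); expanding and making the result monic gives the answer.

y^3+11y^2+23y-35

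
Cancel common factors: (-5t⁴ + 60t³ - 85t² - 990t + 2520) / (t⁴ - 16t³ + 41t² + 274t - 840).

Apply the Euclidean algorithm:
  -5t⁴ + 60t³ - 85t² - 990t + 2520 = (-5)(t⁴ - 16t³ + 41t² + 274t - 840) + (-20t³ + 120t² + 380t - 1680)
  t⁴ - 16t³ + 41t² + 274t - 840 = (-(1/20)t + 1/2)(-20t³ + 120t² + 380t - 1680) + (0)
Last nonzero remainder: -20t³ + 120t² + 380t - 1680. Dividing through by -20 gives the monic gcd t³ - 6t² - 19t + 84.
Cancel t³ - 6t² - 19t + 84 from numerator and denominator to get the reduced form.

(-5t + 30)/(t - 10)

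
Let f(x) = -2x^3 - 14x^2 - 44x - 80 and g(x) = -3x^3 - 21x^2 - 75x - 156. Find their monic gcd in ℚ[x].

x + 4

By polynomial division,
  -2x^3 - 14x^2 - 44x - 80 = (2/3)(-3x^3 - 21x^2 - 75x - 156) + (6x + 24)
  -3x^3 - 21x^2 - 75x - 156 = (-(1/2)x^2 - (3/2)x - 13/2)(6x + 24) + (0)
Last nonzero remainder: 6x + 24. Dividing through by 6 gives the monic gcd x + 4.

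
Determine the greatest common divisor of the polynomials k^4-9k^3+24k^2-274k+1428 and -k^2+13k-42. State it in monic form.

k^2-13k+42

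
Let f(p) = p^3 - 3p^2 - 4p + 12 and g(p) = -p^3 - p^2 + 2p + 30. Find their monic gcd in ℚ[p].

p - 3

Repeated division with remainder:
  p^3 - 3p^2 - 4p + 12 = (-1)(-p^3 - p^2 + 2p + 30) + (-4p^2 - 2p + 42)
  -p^3 - p^2 + 2p + 30 = ((1/4)p + 1/8)(-4p^2 - 2p + 42) + (-(33/4)p + 99/4)
  -4p^2 - 2p + 42 = ((16/33)p + 56/33)(-(33/4)p + 99/4) + (0)
Last nonzero remainder: -(33/4)p + 99/4. Dividing through by -33/4 gives the monic gcd p - 3.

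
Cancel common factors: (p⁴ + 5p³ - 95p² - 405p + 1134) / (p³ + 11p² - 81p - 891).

Apply the Euclidean algorithm:
  p⁴ + 5p³ - 95p² - 405p + 1134 = (p - 6)(p³ + 11p² - 81p - 891) + (52p² - 4212)
  p³ + 11p² - 81p - 891 = ((1/52)p + 11/52)(52p² - 4212) + (0)
Last nonzero remainder: 52p² - 4212. Dividing through by 52 gives the monic gcd p² - 81.
Cancel p² - 81 from numerator and denominator to get the reduced form.

(p² + 5p - 14)/(p + 11)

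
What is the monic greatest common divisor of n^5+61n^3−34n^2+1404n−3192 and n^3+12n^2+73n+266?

n^2+5n+38

Repeated division with remainder:
  n^5+61n^3−34n^2+1404n−3192 = (n^2−12n+132)(n^3+12n^2+73n+266) + (−1008n^2−5040n−38304)
  n^3+12n^2+73n+266 = (−(1/1008)n−1/144)(−1008n^2−5040n−38304) + (0)
Last nonzero remainder: −1008n^2−5040n−38304. Dividing through by −1008 gives the monic gcd n^2+5n+38.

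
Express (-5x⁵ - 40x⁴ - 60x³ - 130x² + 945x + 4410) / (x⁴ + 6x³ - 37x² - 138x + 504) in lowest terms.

By polynomial division,
  -5x⁵ - 40x⁴ - 60x³ - 130x² + 945x + 4410 = (-5x - 10)(x⁴ + 6x³ - 37x² - 138x + 504) + (-185x³ - 1190x² + 2085x + 9450)
  x⁴ + 6x³ - 37x² - 138x + 504 = (-(1/185)x + 16/6845)(-185x³ - 1190x² + 2085x + 9450) + (-(31416/1369)x² - (125664/1369)x + 659736/1369)
  -185x³ - 1190x² + 2085x + 9450 = ((253265/31416)x + 102675/5236)(-(31416/1369)x² - (125664/1369)x + 659736/1369) + (0)
Last nonzero remainder: -(31416/1369)x² - (125664/1369)x + 659736/1369. Dividing through by -31416/1369 gives the monic gcd x² + 4x - 21.
Cancel x² + 4x - 21 from numerator and denominator to get the reduced form.

(-5x³ - 20x² - 85x - 210)/(x² + 2x - 24)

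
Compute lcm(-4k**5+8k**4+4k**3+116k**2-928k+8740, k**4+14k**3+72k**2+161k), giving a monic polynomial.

k**7+5k**6-15k**5-36k**4+29k**3-561k**2-15295k

Repeated division with remainder:
  -4k**5+8k**4+4k**3+116k**2-928k+8740 = (-4k+64)(k**4+14k**3+72k**2+161k) + (-604k**3-3848k**2-11232k+8740)
  k**4+14k**3+72k**2+161k = (-(1/604)k-288/22801)(-604k**3-3848k**2-11232k+8740) + ((109440/22801)k**2+(766080/22801)k+2517120/22801)
  -604k**3-3848k**2-11232k+8740 = (-(3442951/27360)k+22801/288)((109440/22801)k**2+(766080/22801)k+2517120/22801) + (0)
Last nonzero remainder: (109440/22801)k**2+(766080/22801)k+2517120/22801. Dividing through by 109440/22801 gives the monic gcd k**2+7k+23.
Then lcm(f, g) = f·g / gcd(f, g); expanding and making the result monic gives the answer.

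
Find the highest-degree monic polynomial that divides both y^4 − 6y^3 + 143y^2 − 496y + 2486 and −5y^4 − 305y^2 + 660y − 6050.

By polynomial division,
  y^4 − 6y^3 + 143y^2 − 496y + 2486 = (−1/5)(−5y^4 − 305y^2 + 660y − 6050) + (−6y^3 + 82y^2 − 364y + 1276)
  −5y^4 − 305y^2 + 660y − 6050 = ((5/6)y + 205/18)(−6y^3 + 82y^2 − 364y + 1276) + (−(8420/9)y^2 + (33680/9)y − 185240/9)
  −6y^3 + 82y^2 − 364y + 1276 = ((27/4210)y − 261/4210)(−(8420/9)y^2 + (33680/9)y − 185240/9) + (0)
Last nonzero remainder: −(8420/9)y^2 + (33680/9)y − 185240/9. Dividing through by −8420/9 gives the monic gcd y^2 − 4y + 22.

y^2 − 4y + 22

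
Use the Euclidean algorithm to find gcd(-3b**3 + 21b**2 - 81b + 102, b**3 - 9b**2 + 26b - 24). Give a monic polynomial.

b - 2

Euclidean algorithm in ℚ[b]:
  -3b**3 + 21b**2 - 81b + 102 = (-3)(b**3 - 9b**2 + 26b - 24) + (-6b**2 - 3b + 30)
  b**3 - 9b**2 + 26b - 24 = (-(1/6)b + 19/12)(-6b**2 - 3b + 30) + ((143/4)b - 143/2)
  -6b**2 - 3b + 30 = (-(24/143)b - 60/143)((143/4)b - 143/2) + (0)
Last nonzero remainder: (143/4)b - 143/2. Dividing through by 143/4 gives the monic gcd b - 2.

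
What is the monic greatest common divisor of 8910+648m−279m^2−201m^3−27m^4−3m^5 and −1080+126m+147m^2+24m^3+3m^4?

By polynomial division,
  −3m^5−27m^4−201m^3−279m^2+648m+8910 = (−m−1)(3m^4+24m^3+147m^2+126m−1080) + (−30m^3−6m^2−306m+7830)
  3m^4+24m^3+147m^2+126m−1080 = (−(1/10)m−39/50)(−30m^3−6m^2−306m+7830) + ((2793/25)m^2+(16758/25)m+25137/5)
  −30m^3−6m^2−306m+7830 = (−(250/931)m+1450/931)((2793/25)m^2+(16758/25)m+25137/5) + (0)
Last nonzero remainder: (2793/25)m^2+(16758/25)m+25137/5. Dividing through by 2793/25 gives the monic gcd m^2+6m+45.

45+6m+m^2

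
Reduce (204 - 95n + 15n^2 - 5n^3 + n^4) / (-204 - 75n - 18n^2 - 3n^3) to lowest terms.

By polynomial division,
  n^4 - 5n^3 + 15n^2 - 95n + 204 = (-(1/3)n + 11/3)(-3n^3 - 18n^2 - 75n - 204) + (56n^2 + 112n + 952)
  -3n^3 - 18n^2 - 75n - 204 = (-(3/56)n - 3/14)(56n^2 + 112n + 952) + (0)
Last nonzero remainder: 56n^2 + 112n + 952. Dividing through by 56 gives the monic gcd n^2 + 2n + 17.
Cancel n^2 + 2n + 17 from numerator and denominator to get the reduced form.

(-12 + 7n - n^2)/(12 + 3n)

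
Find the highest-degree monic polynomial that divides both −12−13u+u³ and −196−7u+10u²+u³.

−4+u

Euclidean algorithm in ℚ[u]:
  u³−13u−12 = (u³+10u²−7u−196) + (−10u²−6u+184)
  u³+10u²−7u−196 = (−(1/10)u−47/50)(−10u²−6u+184) + ((144/25)u−576/25)
  −10u²−6u+184 = (−(125/72)u−575/72)((144/25)u−576/25) + (0)
Last nonzero remainder: (144/25)u−576/25. Dividing through by 144/25 gives the monic gcd u−4.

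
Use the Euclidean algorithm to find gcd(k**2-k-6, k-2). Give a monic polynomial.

1

Apply the Euclidean algorithm:
  k**2-k-6 = (k+1)(k-2) + (-4)
  k-2 = (-(1/4)k+1/2)(-4) + (0)
The last nonzero remainder is the constant -4, so the polynomials are coprime and gcd = 1.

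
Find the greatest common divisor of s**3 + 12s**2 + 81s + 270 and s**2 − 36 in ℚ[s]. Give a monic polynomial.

s + 6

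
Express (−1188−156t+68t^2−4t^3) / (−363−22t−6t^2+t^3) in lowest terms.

By polynomial division,
  −4t^3+68t^2−156t−1188 = (−4)(t^3−6t^2−22t−363) + (44t^2−244t−2640)
  t^3−6t^2−22t−363 = ((1/44)t−5/484)(44t^2−244t−2640) + ((4293/121)t−4293/11)
  44t^2−244t−2640 = ((5324/4293)t+9680/1431)((4293/121)t−4293/11) + (0)
Last nonzero remainder: (4293/121)t−4293/11. Dividing through by 4293/121 gives the monic gcd t−11.
Cancel t−11 from numerator and denominator to get the reduced form.

(108+24t−4t^2)/(33+5t+t^2)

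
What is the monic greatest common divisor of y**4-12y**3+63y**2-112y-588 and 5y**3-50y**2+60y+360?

y+2

By polynomial division,
  y**4-12y**3+63y**2-112y-588 = ((1/5)y-2/5)(5y**3-50y**2+60y+360) + (31y**2-160y-444)
  5y**3-50y**2+60y+360 = ((5/31)y-750/961)(31y**2-160y-444) + ((6480/961)y+12960/961)
  31y**2-160y-444 = ((29791/6480)y-35557/1080)((6480/961)y+12960/961) + (0)
Last nonzero remainder: (6480/961)y+12960/961. Dividing through by 6480/961 gives the monic gcd y+2.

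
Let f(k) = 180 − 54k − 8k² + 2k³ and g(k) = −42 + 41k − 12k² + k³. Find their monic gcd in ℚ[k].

−3 + k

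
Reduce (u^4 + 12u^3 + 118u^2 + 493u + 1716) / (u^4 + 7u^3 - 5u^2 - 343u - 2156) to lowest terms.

(u^2 + 5u + 39)/(u^2 - 49)

Apply the Euclidean algorithm:
  u^4 + 12u^3 + 118u^2 + 493u + 1716 = (u^4 + 7u^3 - 5u^2 - 343u - 2156) + (5u^3 + 123u^2 + 836u + 3872)
  u^4 + 7u^3 - 5u^2 - 343u - 2156 = ((1/5)u - 88/25)(5u^3 + 123u^2 + 836u + 3872) + ((6519/25)u^2 + (45633/25)u + 286836/25)
  5u^3 + 123u^2 + 836u + 3872 = ((125/6519)u + 2200/6519)((6519/25)u^2 + (45633/25)u + 286836/25) + (0)
Last nonzero remainder: (6519/25)u^2 + (45633/25)u + 286836/25. Dividing through by 6519/25 gives the monic gcd u^2 + 7u + 44.
Cancel u^2 + 7u + 44 from numerator and denominator to get the reduced form.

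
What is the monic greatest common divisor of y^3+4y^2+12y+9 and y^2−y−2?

Euclidean algorithm in ℚ[y]:
  y^3+4y^2+12y+9 = (y+5)(y^2−y−2) + (19y+19)
  y^2−y−2 = ((1/19)y−2/19)(19y+19) + (0)
Last nonzero remainder: 19y+19. Dividing through by 19 gives the monic gcd y+1.

y+1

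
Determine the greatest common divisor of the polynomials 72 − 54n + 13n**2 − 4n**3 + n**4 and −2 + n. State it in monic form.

−2 + n

Apply the Euclidean algorithm:
  n**4 − 4n**3 + 13n**2 − 54n + 72 = (n**3 − 2n**2 + 9n − 36)(n − 2) + (0)
The last nonzero remainder n − 2 is already monic.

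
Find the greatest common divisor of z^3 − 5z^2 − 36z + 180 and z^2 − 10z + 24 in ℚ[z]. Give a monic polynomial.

z − 6

Euclidean algorithm in ℚ[z]:
  z^3 − 5z^2 − 36z + 180 = (z + 5)(z^2 − 10z + 24) + (−10z + 60)
  z^2 − 10z + 24 = (−(1/10)z + 2/5)(−10z + 60) + (0)
Last nonzero remainder: −10z + 60. Dividing through by −10 gives the monic gcd z − 6.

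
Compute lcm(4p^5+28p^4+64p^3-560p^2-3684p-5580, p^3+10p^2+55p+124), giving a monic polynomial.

p^6+11p^5+44p^4-76p^3-1481p^2-5079p-5580

Apply the Euclidean algorithm:
  4p^5+28p^4+64p^3-560p^2-3684p-5580 = (4p^2-12p-36)(p^3+10p^2+55p+124) + (-36p^2-216p-1116)
  p^3+10p^2+55p+124 = (-(1/36)p-1/9)(-36p^2-216p-1116) + (0)
Last nonzero remainder: -36p^2-216p-1116. Dividing through by -36 gives the monic gcd p^2+6p+31.
Then lcm(f, g) = f·g / gcd(f, g); expanding and making the result monic gives the answer.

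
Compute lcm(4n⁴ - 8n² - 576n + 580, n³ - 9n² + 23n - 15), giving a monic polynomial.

n⁵ - 3n⁴ - 2n³ - 138n² + 577n - 435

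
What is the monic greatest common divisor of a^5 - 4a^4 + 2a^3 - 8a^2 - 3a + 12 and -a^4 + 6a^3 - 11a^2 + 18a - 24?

a^3 - 4a^2 + 3a - 12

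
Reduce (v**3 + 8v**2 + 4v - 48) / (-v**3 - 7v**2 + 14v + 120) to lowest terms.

(-v**2 - 2v + 8)/(v**2 + v - 20)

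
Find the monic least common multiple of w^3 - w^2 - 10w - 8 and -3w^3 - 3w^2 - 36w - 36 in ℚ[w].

w^5 - w^4 + 2w^3 - 20w^2 - 120w - 96

Euclidean algorithm in ℚ[w]:
  w^3 - w^2 - 10w - 8 = (-1/3)(-3w^3 - 3w^2 - 36w - 36) + (-2w^2 - 22w - 20)
  -3w^3 - 3w^2 - 36w - 36 = ((3/2)w - 15)(-2w^2 - 22w - 20) + (-336w - 336)
  -2w^2 - 22w - 20 = ((1/168)w + 5/84)(-336w - 336) + (0)
Last nonzero remainder: -336w - 336. Dividing through by -336 gives the monic gcd w + 1.
Then lcm(f, g) = f·g / gcd(f, g); expanding and making the result monic gives the answer.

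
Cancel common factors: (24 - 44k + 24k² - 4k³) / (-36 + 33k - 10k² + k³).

(-8 + 12k - 4k²)/(12 - 7k + k²)

Repeated division with remainder:
  -4k³ + 24k² - 44k + 24 = (-4)(k³ - 10k² + 33k - 36) + (-16k² + 88k - 120)
  k³ - 10k² + 33k - 36 = (-(1/16)k + 9/32)(-16k² + 88k - 120) + ((3/4)k - 9/4)
  -16k² + 88k - 120 = (-(64/3)k + 160/3)((3/4)k - 9/4) + (0)
Last nonzero remainder: (3/4)k - 9/4. Dividing through by 3/4 gives the monic gcd k - 3.
Cancel k - 3 from numerator and denominator to get the reduced form.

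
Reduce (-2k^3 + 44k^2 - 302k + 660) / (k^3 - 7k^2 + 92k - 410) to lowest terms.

Repeated division with remainder:
  -2k^3 + 44k^2 - 302k + 660 = (-2)(k^3 - 7k^2 + 92k - 410) + (30k^2 - 118k - 160)
  k^3 - 7k^2 + 92k - 410 = ((1/30)k - 23/225)(30k^2 - 118k - 160) + ((19186/225)k - 19186/45)
  30k^2 - 118k - 160 = ((3375/9593)k + 3600/9593)((19186/225)k - 19186/45) + (0)
Last nonzero remainder: (19186/225)k - 19186/45. Dividing through by 19186/225 gives the monic gcd k - 5.
Cancel k - 5 from numerator and denominator to get the reduced form.

(-2k^2 + 34k - 132)/(k^2 - 2k + 82)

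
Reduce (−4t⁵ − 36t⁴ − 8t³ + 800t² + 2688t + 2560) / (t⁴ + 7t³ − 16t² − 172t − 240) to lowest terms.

(−4t² − 32t − 64)/(t + 6)

By polynomial division,
  −4t⁵ − 36t⁴ − 8t³ + 800t² + 2688t + 2560 = (−4t − 8)(t⁴ + 7t³ − 16t² − 172t − 240) + (−16t³ − 16t² + 352t + 640)
  t⁴ + 7t³ − 16t² − 172t − 240 = (−(1/16)t − 3/8)(−16t³ − 16t² + 352t + 640) + (0)
Last nonzero remainder: −16t³ − 16t² + 352t + 640. Dividing through by −16 gives the monic gcd t³ + t² − 22t − 40.
Cancel t³ + t² − 22t − 40 from numerator and denominator to get the reduced form.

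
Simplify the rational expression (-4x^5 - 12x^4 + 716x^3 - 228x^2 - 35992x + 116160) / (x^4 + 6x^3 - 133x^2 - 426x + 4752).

By polynomial division,
  -4x^5 - 12x^4 + 716x^3 - 228x^2 - 35992x + 116160 = (-4x + 12)(x^4 + 6x^3 - 133x^2 - 426x + 4752) + (112x^3 - 336x^2 - 11872x + 59136)
  x^4 + 6x^3 - 133x^2 - 426x + 4752 = ((1/112)x + 9/112)(112x^3 - 336x^2 - 11872x + 59136) + (0)
Last nonzero remainder: 112x^3 - 336x^2 - 11872x + 59136. Dividing through by 112 gives the monic gcd x^3 - 3x^2 - 106x + 528.
Cancel x^3 - 3x^2 - 106x + 528 from numerator and denominator to get the reduced form.

(-4x^2 - 24x + 220)/(x + 9)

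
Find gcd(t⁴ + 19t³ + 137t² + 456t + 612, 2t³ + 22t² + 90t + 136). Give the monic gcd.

Repeated division with remainder:
  t⁴ + 19t³ + 137t² + 456t + 612 = ((1/2)t + 4)(2t³ + 22t² + 90t + 136) + (4t² + 28t + 68)
  2t³ + 22t² + 90t + 136 = ((1/2)t + 2)(4t² + 28t + 68) + (0)
Last nonzero remainder: 4t² + 28t + 68. Dividing through by 4 gives the monic gcd t² + 7t + 17.

t² + 7t + 17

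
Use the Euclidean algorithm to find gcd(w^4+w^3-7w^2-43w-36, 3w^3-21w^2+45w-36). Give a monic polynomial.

w-4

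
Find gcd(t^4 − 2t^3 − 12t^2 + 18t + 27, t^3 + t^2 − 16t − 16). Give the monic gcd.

t + 1

Repeated division with remainder:
  t^4 − 2t^3 − 12t^2 + 18t + 27 = (t − 3)(t^3 + t^2 − 16t − 16) + (7t^2 − 14t − 21)
  t^3 + t^2 − 16t − 16 = ((1/7)t + 3/7)(7t^2 − 14t − 21) + (−7t − 7)
  7t^2 − 14t − 21 = (−t + 3)(−7t − 7) + (0)
Last nonzero remainder: −7t − 7. Dividing through by −7 gives the monic gcd t + 1.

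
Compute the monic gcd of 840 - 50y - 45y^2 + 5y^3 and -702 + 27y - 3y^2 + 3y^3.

-6 + y

Euclidean algorithm in ℚ[y]:
  5y^3 - 45y^2 - 50y + 840 = (5/3)(3y^3 - 3y^2 + 27y - 702) + (-40y^2 - 95y + 2010)
  3y^3 - 3y^2 + 27y - 702 = (-(3/40)y + 81/320)(-40y^2 - 95y + 2010) + ((12915/64)y - 38745/32)
  -40y^2 - 95y + 2010 = (-(512/2583)y - 4288/2583)((12915/64)y - 38745/32) + (0)
Last nonzero remainder: (12915/64)y - 38745/32. Dividing through by 12915/64 gives the monic gcd y - 6.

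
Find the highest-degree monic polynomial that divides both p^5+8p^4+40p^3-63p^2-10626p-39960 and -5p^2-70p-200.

p^2+14p+40

Euclidean algorithm in ℚ[p]:
  p^5+8p^4+40p^3-63p^2-10626p-39960 = (-(1/5)p^3+(6/5)p^2-(84/5)p+999/5)(-5p^2-70p-200) + (0)
Last nonzero remainder: -5p^2-70p-200. Dividing through by -5 gives the monic gcd p^2+14p+40.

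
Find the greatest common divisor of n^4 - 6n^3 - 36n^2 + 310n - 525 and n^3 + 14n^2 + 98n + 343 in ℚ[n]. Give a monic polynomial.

n + 7

Euclidean algorithm in ℚ[n]:
  n^4 - 6n^3 - 36n^2 + 310n - 525 = (n - 20)(n^3 + 14n^2 + 98n + 343) + (146n^2 + 1927n + 6335)
  n^3 + 14n^2 + 98n + 343 = ((1/146)n + 117/21316)(146n^2 + 1927n + 6335) + ((938599/21316)n + 6570193/21316)
  146n^2 + 1927n + 6335 = ((3112136/938599)n + 19290980/938599)((938599/21316)n + 6570193/21316) + (0)
Last nonzero remainder: (938599/21316)n + 6570193/21316. Dividing through by 938599/21316 gives the monic gcd n + 7.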